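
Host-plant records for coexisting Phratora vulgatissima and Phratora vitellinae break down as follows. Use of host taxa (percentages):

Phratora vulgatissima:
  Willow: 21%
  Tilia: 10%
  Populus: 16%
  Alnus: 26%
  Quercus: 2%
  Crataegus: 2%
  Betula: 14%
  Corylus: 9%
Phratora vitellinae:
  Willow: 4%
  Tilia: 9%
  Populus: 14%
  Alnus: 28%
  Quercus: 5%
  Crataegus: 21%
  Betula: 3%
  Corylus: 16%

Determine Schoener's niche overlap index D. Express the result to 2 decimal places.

0.69

Convert percentages to proportions (divide by 100).
Σ|p₁ᵢ − p₂ᵢ| = 0.17 + 0.01 + 0.02 + 0.02 + 0.03 + 0.19 + 0.11 + 0.07 = 0.62
D = 1 − ½ × 0.62 = 1 − 0.310 = 0.6900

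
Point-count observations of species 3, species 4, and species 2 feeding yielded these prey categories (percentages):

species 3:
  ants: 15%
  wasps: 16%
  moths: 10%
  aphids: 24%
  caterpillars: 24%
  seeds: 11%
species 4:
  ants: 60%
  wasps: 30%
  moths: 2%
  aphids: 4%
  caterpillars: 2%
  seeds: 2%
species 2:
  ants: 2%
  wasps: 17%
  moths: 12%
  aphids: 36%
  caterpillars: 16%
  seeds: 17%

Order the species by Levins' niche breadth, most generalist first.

species 3 > species 2 > species 4

Convert percentages to proportions (divide by 100).
Σp_3ᵢ² = 0.15² + 0.16² + 0.10² + 0.24² + 0.24² + 0.11² = 0.0225 + 0.0256 + 0.0100 + 0.0576 + 0.0576 + 0.0121 = 0.1854
B_3 = 1 / 0.1854 = 5.3937
Σp_4ᵢ² = 0.60² + 0.30² + 0.02² + 0.04² + 0.02² + 0.02² = 0.3600 + 0.0900 + 0.0004 + 0.0016 + 0.0004 + 0.0004 = 0.4528
B_4 = 1 / 0.4528 = 2.2085
Σp_2ᵢ² = 0.02² + 0.17² + 0.12² + 0.36² + 0.16² + 0.17² = 0.0004 + 0.0289 + 0.0144 + 0.1296 + 0.0256 + 0.0289 = 0.2278
B_2 = 1 / 0.2278 = 4.3898
Ranking by B (broadest → narrowest): species 3 (5.39) > species 2 (4.39) > species 4 (2.21)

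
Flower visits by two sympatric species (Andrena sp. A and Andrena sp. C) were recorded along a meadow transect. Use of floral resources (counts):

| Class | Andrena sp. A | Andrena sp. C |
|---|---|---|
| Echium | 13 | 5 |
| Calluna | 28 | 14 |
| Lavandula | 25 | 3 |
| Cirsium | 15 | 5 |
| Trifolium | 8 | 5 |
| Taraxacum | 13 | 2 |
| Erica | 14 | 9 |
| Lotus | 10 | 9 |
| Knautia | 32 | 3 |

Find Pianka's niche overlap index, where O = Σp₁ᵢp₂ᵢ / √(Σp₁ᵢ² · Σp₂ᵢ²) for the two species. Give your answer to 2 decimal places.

Proportions for Andrena sp. A (n=158): 13/158=0.0823, 28/158=0.1772, 25/158=0.1582, 15/158=0.0949, 8/158=0.0506, 13/158=0.0823, 14/158=0.0886, 10/158=0.0633, 32/158=0.2025
Proportions for Andrena sp. C (n=55): 5/55=0.0909, 14/55=0.2545, 3/55=0.0545, 5/55=0.0909, 5/55=0.0909, 2/55=0.0364, 9/55=0.1636, 9/55=0.1636, 3/55=0.0545
Σ p₁ᵢp₂ᵢ = 0.007481 + 0.045097 + 0.008622 + 0.008626 + 0.004600 + 0.002996 + 0.014495 + 0.010356 + 0.011036 = 0.113309
Σp_1ᵢ² = 0.0823² + 0.1772² + 0.1582² + 0.0949² + 0.0506² + 0.0823² + 0.0886² + 0.0633² + 0.2025² = 0.006773 + 0.031400 + 0.025027 + 0.009006 + 0.002560 + 0.006773 + 0.007850 + 0.004007 + 0.041006 = 0.134402
Σp_2ᵢ² = 0.0909² + 0.2545² + 0.0545² + 0.0909² + 0.0909² + 0.0364² + 0.1636² + 0.1636² + 0.0545² = 0.008263 + 0.064770 + 0.002970 + 0.008263 + 0.008263 + 0.001325 + 0.026765 + 0.026765 + 0.002970 = 0.150354
O = 0.113309 / √(0.134402 × 0.150354) = 0.113309 / 0.1421544 = 0.7971

0.80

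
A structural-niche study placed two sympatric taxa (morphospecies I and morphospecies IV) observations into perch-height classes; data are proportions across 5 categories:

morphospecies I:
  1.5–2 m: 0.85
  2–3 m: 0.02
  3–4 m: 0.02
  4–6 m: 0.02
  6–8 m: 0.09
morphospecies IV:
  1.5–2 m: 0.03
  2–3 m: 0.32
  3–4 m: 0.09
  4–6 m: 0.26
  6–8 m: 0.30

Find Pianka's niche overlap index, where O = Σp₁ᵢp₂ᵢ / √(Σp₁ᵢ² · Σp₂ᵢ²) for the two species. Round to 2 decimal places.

Σ p₁ᵢp₂ᵢ = 0.0255 + 0.0064 + 0.0018 + 0.0052 + 0.0270 = 0.0659
Σp_1ᵢ² = 0.85² + 0.02² + 0.02² + 0.02² + 0.09² = 0.7225 + 0.0004 + 0.0004 + 0.0004 + 0.0081 = 0.7318
Σp_2ᵢ² = 0.03² + 0.32² + 0.09² + 0.26² + 0.30² = 0.0009 + 0.1024 + 0.0081 + 0.0676 + 0.0900 = 0.2690
O = 0.0659 / √(0.7318 × 0.2690) = 0.0659 / 0.44368 = 0.1485

0.15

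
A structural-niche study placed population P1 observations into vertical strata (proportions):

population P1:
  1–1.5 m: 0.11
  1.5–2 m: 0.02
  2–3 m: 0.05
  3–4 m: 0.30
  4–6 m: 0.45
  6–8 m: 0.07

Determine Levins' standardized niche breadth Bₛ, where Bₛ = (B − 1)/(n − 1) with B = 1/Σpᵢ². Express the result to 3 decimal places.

Σpᵢ² = 0.11² + 0.02² + 0.05² + 0.30² + 0.45² + 0.07² = 0.0121 + 0.0004 + 0.0025 + 0.0900 + 0.2025 + 0.0049 = 0.3124
B = 1 / 0.3124 = 3.20102
Bₛ = (B − 1)/(n − 1) = (3.20102 − 1)/(6 − 1) = 2.20102/5 = 0.44020

0.440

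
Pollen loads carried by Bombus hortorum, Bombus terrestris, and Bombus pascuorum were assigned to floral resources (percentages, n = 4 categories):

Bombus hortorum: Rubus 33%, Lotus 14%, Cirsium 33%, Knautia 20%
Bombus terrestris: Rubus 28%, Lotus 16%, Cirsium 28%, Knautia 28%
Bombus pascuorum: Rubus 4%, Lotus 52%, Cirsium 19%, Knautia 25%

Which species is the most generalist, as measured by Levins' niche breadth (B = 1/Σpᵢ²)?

Bombus terrestris

Convert percentages to proportions (divide by 100).
Σp_hortᵢ² = 0.33² + 0.14² + 0.33² + 0.20² = 0.1089 + 0.0196 + 0.1089 + 0.0400 = 0.2774
B_hort = 1 / 0.2774 = 3.6049
Σp_terrᵢ² = 0.28² + 0.16² + 0.28² + 0.28² = 0.0784 + 0.0256 + 0.0784 + 0.0784 = 0.2608
B_terr = 1 / 0.2608 = 3.8344
Σp_pascᵢ² = 0.04² + 0.52² + 0.19² + 0.25² = 0.0016 + 0.2704 + 0.0361 + 0.0625 = 0.3706
B_pasc = 1 / 0.3706 = 2.6983
Highest B → broadest niche (most generalist): Bombus terrestris (B = 3.83).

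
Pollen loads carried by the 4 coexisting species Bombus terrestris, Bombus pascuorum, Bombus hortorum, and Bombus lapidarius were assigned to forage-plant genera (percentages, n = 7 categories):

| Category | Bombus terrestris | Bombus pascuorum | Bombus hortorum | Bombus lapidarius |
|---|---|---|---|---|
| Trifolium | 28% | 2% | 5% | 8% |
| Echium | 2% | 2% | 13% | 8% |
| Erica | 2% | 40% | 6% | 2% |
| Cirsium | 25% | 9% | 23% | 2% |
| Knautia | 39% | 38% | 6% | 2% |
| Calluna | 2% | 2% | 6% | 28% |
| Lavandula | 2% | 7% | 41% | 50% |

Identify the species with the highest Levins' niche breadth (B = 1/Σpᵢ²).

Bombus hortorum

Convert percentages to proportions (divide by 100).
Σp_terrᵢ² = 0.28² + 0.02² + 0.02² + 0.25² + 0.39² + 0.02² + 0.02² = 0.0784 + 0.0004 + 0.0004 + 0.0625 + 0.1521 + 0.0004 + 0.0004 = 0.2946
B_terr = 1 / 0.2946 = 3.3944
Σp_pascᵢ² = 0.02² + 0.02² + 0.40² + 0.09² + 0.38² + 0.02² + 0.07² = 0.0004 + 0.0004 + 0.1600 + 0.0081 + 0.1444 + 0.0004 + 0.0049 = 0.3186
B_pasc = 1 / 0.3186 = 3.1387
Σp_hortᵢ² = 0.05² + 0.13² + 0.06² + 0.23² + 0.06² + 0.06² + 0.41² = 0.0025 + 0.0169 + 0.0036 + 0.0529 + 0.0036 + 0.0036 + 0.1681 = 0.2512
B_hort = 1 / 0.2512 = 3.9809
Σp_lapiᵢ² = 0.08² + 0.08² + 0.02² + 0.02² + 0.02² + 0.28² + 0.50² = 0.0064 + 0.0064 + 0.0004 + 0.0004 + 0.0004 + 0.0784 + 0.2500 = 0.3424
B_lapi = 1 / 0.3424 = 2.9206
Highest B → broadest niche (most generalist): Bombus hortorum (B = 3.98).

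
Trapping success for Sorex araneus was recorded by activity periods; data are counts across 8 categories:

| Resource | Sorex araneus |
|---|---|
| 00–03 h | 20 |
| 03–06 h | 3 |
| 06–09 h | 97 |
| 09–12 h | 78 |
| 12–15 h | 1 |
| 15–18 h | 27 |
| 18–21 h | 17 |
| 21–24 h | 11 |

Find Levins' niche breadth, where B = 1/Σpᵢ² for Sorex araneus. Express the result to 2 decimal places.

Proportions for Sorex araneus (n=254): 20/254=0.0787, 3/254=0.0118, 97/254=0.3819, 78/254=0.3071, 1/254=0.0039, 27/254=0.1063, 17/254=0.0669, 11/254=0.0433
Σpᵢ² = 0.0787² + 0.0118² + 0.3819² + 0.3071² + 0.0039² + 0.1063² + 0.0669² + 0.0433² = 0.006194 + 0.000139 + 0.145848 + 0.094310 + 0.000015 + 0.011300 + 0.004476 + 0.001875 = 0.264157
B = 1 / 0.264157 = 3.7856

3.79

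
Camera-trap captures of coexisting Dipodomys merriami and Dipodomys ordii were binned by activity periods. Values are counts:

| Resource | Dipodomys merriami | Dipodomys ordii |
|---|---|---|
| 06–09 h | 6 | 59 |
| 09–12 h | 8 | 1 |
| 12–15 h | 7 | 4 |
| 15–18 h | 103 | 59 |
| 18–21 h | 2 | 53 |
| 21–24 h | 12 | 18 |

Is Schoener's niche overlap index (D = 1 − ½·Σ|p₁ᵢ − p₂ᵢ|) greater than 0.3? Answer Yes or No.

Yes

Proportions for Dipodomys merriami (n=138): 6/138=0.0435, 8/138=0.0580, 7/138=0.0507, 103/138=0.7464, 2/138=0.0145, 12/138=0.0870
Proportions for Dipodomys ordii (n=194): 59/194=0.3041, 1/194=0.0052, 4/194=0.0206, 59/194=0.3041, 53/194=0.2732, 18/194=0.0928
Σ|p₁ᵢ − p₂ᵢ| = 0.2606 + 0.0528 + 0.0301 + 0.4423 + 0.2587 + 0.0058 = 1.0503
D = 1 − ½ × 1.0503 = 1 − 0.52515 = 0.47485
D = 0.47485 > 0.3 → Yes.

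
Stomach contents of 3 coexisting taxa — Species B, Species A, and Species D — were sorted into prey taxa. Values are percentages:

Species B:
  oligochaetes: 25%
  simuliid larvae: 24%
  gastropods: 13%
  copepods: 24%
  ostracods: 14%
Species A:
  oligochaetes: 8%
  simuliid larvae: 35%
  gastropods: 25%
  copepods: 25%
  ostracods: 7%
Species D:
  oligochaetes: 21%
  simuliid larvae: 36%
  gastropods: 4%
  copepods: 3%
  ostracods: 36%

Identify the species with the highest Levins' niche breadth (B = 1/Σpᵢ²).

Species B

Convert percentages to proportions (divide by 100).
Σp_Bᵢ² = 0.25² + 0.24² + 0.13² + 0.24² + 0.14² = 0.0625 + 0.0576 + 0.0169 + 0.0576 + 0.0196 = 0.2142
B_B = 1 / 0.2142 = 4.6685
Σp_Aᵢ² = 0.08² + 0.35² + 0.25² + 0.25² + 0.07² = 0.0064 + 0.1225 + 0.0625 + 0.0625 + 0.0049 = 0.2588
B_A = 1 / 0.2588 = 3.8640
Σp_Dᵢ² = 0.21² + 0.36² + 0.04² + 0.03² + 0.36² = 0.0441 + 0.1296 + 0.0016 + 0.0009 + 0.1296 = 0.3058
B_D = 1 / 0.3058 = 3.2701
Highest B → broadest niche (most generalist): Species B (B = 4.67).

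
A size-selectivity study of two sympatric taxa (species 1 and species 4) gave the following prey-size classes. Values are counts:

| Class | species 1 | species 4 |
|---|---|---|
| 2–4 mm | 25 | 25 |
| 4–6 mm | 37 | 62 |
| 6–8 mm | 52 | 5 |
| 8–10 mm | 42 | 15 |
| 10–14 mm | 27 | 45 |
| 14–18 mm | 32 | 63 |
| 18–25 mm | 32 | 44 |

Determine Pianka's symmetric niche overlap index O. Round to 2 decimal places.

0.78

Proportions for species 1 (n=247): 25/247=0.1012, 37/247=0.1498, 52/247=0.2105, 42/247=0.1700, 27/247=0.1093, 32/247=0.1296, 32/247=0.1296
Proportions for species 4 (n=259): 25/259=0.0965, 62/259=0.2394, 5/259=0.0193, 15/259=0.0579, 45/259=0.1737, 63/259=0.2432, 44/259=0.1699
Σ p₁ᵢp₂ᵢ = 0.009766 + 0.035862 + 0.004063 + 0.009843 + 0.018985 + 0.031519 + 0.022019 = 0.132057
Σp_1ᵢ² = 0.1012² + 0.1498² + 0.2105² + 0.1700² + 0.1093² + 0.1296² + 0.1296² = 0.010241 + 0.022440 + 0.044310 + 0.028900 + 0.011946 + 0.016796 + 0.016796 = 0.151429
Σp_2ᵢ² = 0.0965² + 0.2394² + 0.0193² + 0.0579² + 0.1737² + 0.2432² + 0.1699² = 0.009312 + 0.057312 + 0.000372 + 0.003352 + 0.030172 + 0.059146 + 0.028866 = 0.188532
O = 0.132057 / √(0.151429 × 0.188532) = 0.132057 / 0.1689651 = 0.7816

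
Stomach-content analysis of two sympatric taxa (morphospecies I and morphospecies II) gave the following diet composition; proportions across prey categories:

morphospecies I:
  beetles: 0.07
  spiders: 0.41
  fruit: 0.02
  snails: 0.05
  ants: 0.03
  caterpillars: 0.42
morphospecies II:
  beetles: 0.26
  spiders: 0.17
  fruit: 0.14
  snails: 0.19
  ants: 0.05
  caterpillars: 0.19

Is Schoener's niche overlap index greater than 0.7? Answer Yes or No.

No

Σ|p₁ᵢ − p₂ᵢ| = 0.19 + 0.24 + 0.12 + 0.14 + 0.02 + 0.23 = 0.94
D = 1 − ½ × 0.94 = 1 − 0.470 = 0.5300
D = 0.5300 < 0.7 → No.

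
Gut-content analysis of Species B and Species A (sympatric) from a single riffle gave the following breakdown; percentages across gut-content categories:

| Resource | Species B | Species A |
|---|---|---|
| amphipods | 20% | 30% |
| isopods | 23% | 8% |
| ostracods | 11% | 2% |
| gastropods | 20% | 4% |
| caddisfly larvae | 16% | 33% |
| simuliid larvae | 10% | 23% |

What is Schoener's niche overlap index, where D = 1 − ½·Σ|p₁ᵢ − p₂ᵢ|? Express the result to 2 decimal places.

0.60

Convert percentages to proportions (divide by 100).
Σ|p₁ᵢ − p₂ᵢ| = 0.10 + 0.15 + 0.09 + 0.16 + 0.17 + 0.13 = 0.80
D = 1 − ½ × 0.80 = 1 − 0.400 = 0.6000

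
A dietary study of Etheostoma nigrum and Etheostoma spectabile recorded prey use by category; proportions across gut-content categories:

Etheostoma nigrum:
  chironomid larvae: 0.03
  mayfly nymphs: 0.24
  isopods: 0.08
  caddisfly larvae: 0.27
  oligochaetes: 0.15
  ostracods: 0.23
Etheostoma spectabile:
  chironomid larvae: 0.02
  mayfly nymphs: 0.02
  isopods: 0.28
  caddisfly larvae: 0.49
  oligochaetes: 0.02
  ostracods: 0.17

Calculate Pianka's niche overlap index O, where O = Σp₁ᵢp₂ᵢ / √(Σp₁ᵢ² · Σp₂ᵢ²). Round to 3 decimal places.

Σ p₁ᵢp₂ᵢ = 0.0006 + 0.0048 + 0.0224 + 0.1323 + 0.0030 + 0.0391 = 0.2022
Σp_1ᵢ² = 0.03² + 0.24² + 0.08² + 0.27² + 0.15² + 0.23² = 0.0009 + 0.0576 + 0.0064 + 0.0729 + 0.0225 + 0.0529 = 0.2132
Σp_2ᵢ² = 0.02² + 0.02² + 0.28² + 0.49² + 0.02² + 0.17² = 0.0004 + 0.0004 + 0.0784 + 0.2401 + 0.0004 + 0.0289 = 0.3486
O = 0.2022 / √(0.2132 × 0.3486) = 0.2022 / 0.272620 = 0.74169

0.742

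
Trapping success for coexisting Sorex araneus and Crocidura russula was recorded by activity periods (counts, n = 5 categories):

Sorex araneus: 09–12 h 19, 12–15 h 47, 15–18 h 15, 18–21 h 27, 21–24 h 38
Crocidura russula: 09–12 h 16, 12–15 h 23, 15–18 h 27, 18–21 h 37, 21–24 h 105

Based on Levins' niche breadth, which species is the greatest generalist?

Proportions for Sorex araneus (n=146): 19/146=0.1301, 47/146=0.3219, 15/146=0.1027, 27/146=0.1849, 38/146=0.2603
Proportions for Crocidura russula (n=208): 16/208=0.0769, 23/208=0.1106, 27/208=0.1298, 37/208=0.1779, 105/208=0.5048
Σp_aranᵢ² = 0.1301² + 0.3219² + 0.1027² + 0.1849² + 0.2603² = 0.016926 + 0.103620 + 0.010547 + 0.034188 + 0.067756 = 0.233037
B_aran = 1 / 0.233037 = 4.2912
Σp_russᵢ² = 0.0769² + 0.1106² + 0.1298² + 0.1779² + 0.5048² = 0.005914 + 0.012232 + 0.016848 + 0.031648 + 0.254823 = 0.321465
B_russ = 1 / 0.321465 = 3.1108
Highest B → broadest niche (most generalist): Sorex araneus (B = 4.29).

Sorex araneus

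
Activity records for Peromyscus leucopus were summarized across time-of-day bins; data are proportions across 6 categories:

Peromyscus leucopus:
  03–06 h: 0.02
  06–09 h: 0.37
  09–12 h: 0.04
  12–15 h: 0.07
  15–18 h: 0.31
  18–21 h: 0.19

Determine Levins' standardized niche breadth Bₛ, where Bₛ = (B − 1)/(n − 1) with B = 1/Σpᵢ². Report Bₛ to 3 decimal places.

0.525

Σpᵢ² = 0.02² + 0.37² + 0.04² + 0.07² + 0.31² + 0.19² = 0.0004 + 0.1369 + 0.0016 + 0.0049 + 0.0961 + 0.0361 = 0.2760
B = 1 / 0.2760 = 3.62319
Bₛ = (B − 1)/(n − 1) = (3.62319 − 1)/(6 − 1) = 2.62319/5 = 0.52464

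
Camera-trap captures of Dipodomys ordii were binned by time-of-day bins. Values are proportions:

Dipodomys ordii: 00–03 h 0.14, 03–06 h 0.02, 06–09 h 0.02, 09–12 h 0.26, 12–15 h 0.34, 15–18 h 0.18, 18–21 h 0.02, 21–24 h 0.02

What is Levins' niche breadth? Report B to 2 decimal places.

Σpᵢ² = 0.14² + 0.02² + 0.02² + 0.26² + 0.34² + 0.18² + 0.02² + 0.02² = 0.0196 + 0.0004 + 0.0004 + 0.0676 + 0.1156 + 0.0324 + 0.0004 + 0.0004 = 0.2368
B = 1 / 0.2368 = 4.2230

4.22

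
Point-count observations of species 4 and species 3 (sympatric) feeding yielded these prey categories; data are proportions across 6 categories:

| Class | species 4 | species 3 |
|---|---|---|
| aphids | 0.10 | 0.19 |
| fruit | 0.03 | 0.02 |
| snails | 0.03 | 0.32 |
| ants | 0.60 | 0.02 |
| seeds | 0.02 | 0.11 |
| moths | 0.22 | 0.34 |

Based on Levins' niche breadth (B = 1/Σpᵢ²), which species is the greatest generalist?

species 3

Σp_4ᵢ² = 0.10² + 0.03² + 0.03² + 0.60² + 0.02² + 0.22² = 0.0100 + 0.0009 + 0.0009 + 0.3600 + 0.0004 + 0.0484 = 0.4206
B_4 = 1 / 0.4206 = 2.3776
Σp_3ᵢ² = 0.19² + 0.02² + 0.32² + 0.02² + 0.11² + 0.34² = 0.0361 + 0.0004 + 0.1024 + 0.0004 + 0.0121 + 0.1156 = 0.2670
B_3 = 1 / 0.2670 = 3.7453
Highest B → broadest niche (most generalist): species 3 (B = 3.75).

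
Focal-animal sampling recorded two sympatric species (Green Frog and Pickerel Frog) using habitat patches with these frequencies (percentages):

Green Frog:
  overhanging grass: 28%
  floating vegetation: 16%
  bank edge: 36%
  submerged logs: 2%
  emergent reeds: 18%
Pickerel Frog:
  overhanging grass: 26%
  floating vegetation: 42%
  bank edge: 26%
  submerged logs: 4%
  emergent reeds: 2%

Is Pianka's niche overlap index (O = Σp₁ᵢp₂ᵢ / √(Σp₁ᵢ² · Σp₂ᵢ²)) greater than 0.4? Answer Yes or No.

Yes

Convert percentages to proportions (divide by 100).
Σ p₁ᵢp₂ᵢ = 0.0728 + 0.0672 + 0.0936 + 0.0008 + 0.0036 = 0.2380
Σp_1ᵢ² = 0.28² + 0.16² + 0.36² + 0.02² + 0.18² = 0.0784 + 0.0256 + 0.1296 + 0.0004 + 0.0324 = 0.2664
Σp_2ᵢ² = 0.26² + 0.42² + 0.26² + 0.04² + 0.02² = 0.0676 + 0.1764 + 0.0676 + 0.0016 + 0.0004 = 0.3136
O = 0.2380 / √(0.2664 × 0.3136) = 0.2380 / 0.28904 = 0.8234
O = 0.8234 > 0.4 → Yes.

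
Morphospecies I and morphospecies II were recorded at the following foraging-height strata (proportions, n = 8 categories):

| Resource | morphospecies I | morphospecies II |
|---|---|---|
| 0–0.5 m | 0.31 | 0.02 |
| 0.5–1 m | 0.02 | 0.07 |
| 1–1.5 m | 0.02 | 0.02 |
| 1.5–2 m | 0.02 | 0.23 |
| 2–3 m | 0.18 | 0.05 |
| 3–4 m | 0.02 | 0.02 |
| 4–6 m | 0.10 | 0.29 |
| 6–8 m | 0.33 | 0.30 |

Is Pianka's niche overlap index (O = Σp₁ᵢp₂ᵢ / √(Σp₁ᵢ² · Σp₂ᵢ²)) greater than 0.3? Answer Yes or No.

Yes

Σ p₁ᵢp₂ᵢ = 0.0062 + 0.0014 + 0.0004 + 0.0046 + 0.0090 + 0.0004 + 0.0290 + 0.0990 = 0.1500
Σp_1ᵢ² = 0.31² + 0.02² + 0.02² + 0.02² + 0.18² + 0.02² + 0.10² + 0.33² = 0.0961 + 0.0004 + 0.0004 + 0.0004 + 0.0324 + 0.0004 + 0.0100 + 0.1089 = 0.2490
Σp_2ᵢ² = 0.02² + 0.07² + 0.02² + 0.23² + 0.05² + 0.02² + 0.29² + 0.30² = 0.0004 + 0.0049 + 0.0004 + 0.0529 + 0.0025 + 0.0004 + 0.0841 + 0.0900 = 0.2356
O = 0.1500 / √(0.2490 × 0.2356) = 0.1500 / 0.24221 = 0.6193
O = 0.6193 > 0.3 → Yes.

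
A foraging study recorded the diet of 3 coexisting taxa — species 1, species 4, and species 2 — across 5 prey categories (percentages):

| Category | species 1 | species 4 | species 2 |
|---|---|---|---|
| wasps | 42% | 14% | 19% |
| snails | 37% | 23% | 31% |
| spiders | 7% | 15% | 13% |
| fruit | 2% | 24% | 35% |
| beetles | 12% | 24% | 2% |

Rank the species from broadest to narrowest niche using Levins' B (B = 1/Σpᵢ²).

Convert percentages to proportions (divide by 100).
Σp_1ᵢ² = 0.42² + 0.37² + 0.07² + 0.02² + 0.12² = 0.1764 + 0.1369 + 0.0049 + 0.0004 + 0.0144 = 0.3330
B_1 = 1 / 0.3330 = 3.0030
Σp_4ᵢ² = 0.14² + 0.23² + 0.15² + 0.24² + 0.24² = 0.0196 + 0.0529 + 0.0225 + 0.0576 + 0.0576 = 0.2102
B_4 = 1 / 0.2102 = 4.7574
Σp_2ᵢ² = 0.19² + 0.31² + 0.13² + 0.35² + 0.02² = 0.0361 + 0.0961 + 0.0169 + 0.1225 + 0.0004 = 0.2720
B_2 = 1 / 0.2720 = 3.6765
Ranking by B (broadest → narrowest): species 4 (4.76) > species 2 (3.68) > species 1 (3.00)

species 4 > species 2 > species 1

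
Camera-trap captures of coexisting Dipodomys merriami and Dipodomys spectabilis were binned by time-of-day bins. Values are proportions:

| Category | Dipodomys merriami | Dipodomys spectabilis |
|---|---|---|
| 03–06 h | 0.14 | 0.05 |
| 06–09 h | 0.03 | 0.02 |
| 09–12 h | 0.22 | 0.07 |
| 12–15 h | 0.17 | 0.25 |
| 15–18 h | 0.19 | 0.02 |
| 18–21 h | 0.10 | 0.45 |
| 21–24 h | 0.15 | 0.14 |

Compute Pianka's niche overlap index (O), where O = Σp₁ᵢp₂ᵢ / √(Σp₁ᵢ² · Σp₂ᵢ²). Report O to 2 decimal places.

0.61

Σ p₁ᵢp₂ᵢ = 0.0070 + 0.0006 + 0.0154 + 0.0425 + 0.0038 + 0.0450 + 0.0210 = 0.1353
Σp_1ᵢ² = 0.14² + 0.03² + 0.22² + 0.17² + 0.19² + 0.10² + 0.15² = 0.0196 + 0.0009 + 0.0484 + 0.0289 + 0.0361 + 0.0100 + 0.0225 = 0.1664
Σp_2ᵢ² = 0.05² + 0.02² + 0.07² + 0.25² + 0.02² + 0.45² + 0.14² = 0.0025 + 0.0004 + 0.0049 + 0.0625 + 0.0004 + 0.2025 + 0.0196 = 0.2928
O = 0.1353 / √(0.1664 × 0.2928) = 0.1353 / 0.22073 = 0.6130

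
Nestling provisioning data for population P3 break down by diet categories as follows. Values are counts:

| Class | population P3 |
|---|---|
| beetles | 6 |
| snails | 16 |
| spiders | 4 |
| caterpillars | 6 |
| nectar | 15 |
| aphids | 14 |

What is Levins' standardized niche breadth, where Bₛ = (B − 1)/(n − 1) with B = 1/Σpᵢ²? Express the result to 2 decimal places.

0.77

Proportions for population P3 (n=61): 6/61=0.0984, 16/61=0.2623, 4/61=0.0656, 6/61=0.0984, 15/61=0.2459, 14/61=0.2295
Σpᵢ² = 0.0984² + 0.2623² + 0.0656² + 0.0984² + 0.2459² + 0.2295² = 0.009683 + 0.068801 + 0.004303 + 0.009683 + 0.060467 + 0.052670 = 0.205607
B = 1 / 0.205607 = 4.8636
Bₛ = (B − 1)/(n − 1) = (4.8636 − 1)/(6 − 1) = 3.8636/5 = 0.7727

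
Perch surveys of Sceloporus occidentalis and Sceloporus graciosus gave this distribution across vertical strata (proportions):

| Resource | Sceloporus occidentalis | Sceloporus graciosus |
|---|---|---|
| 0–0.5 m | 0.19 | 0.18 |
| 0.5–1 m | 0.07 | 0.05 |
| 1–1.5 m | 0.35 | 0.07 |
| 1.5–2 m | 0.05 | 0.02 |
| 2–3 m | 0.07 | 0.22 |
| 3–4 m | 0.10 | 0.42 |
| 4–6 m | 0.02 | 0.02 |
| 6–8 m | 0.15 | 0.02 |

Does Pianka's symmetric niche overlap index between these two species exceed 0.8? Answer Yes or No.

Σ p₁ᵢp₂ᵢ = 0.0342 + 0.0035 + 0.0245 + 0.0010 + 0.0154 + 0.0420 + 0.0004 + 0.0030 = 0.1240
Σp_1ᵢ² = 0.19² + 0.07² + 0.35² + 0.05² + 0.07² + 0.10² + 0.02² + 0.15² = 0.0361 + 0.0049 + 0.1225 + 0.0025 + 0.0049 + 0.0100 + 0.0004 + 0.0225 = 0.2038
Σp_2ᵢ² = 0.18² + 0.05² + 0.07² + 0.02² + 0.22² + 0.42² + 0.02² + 0.02² = 0.0324 + 0.0025 + 0.0049 + 0.0004 + 0.0484 + 0.1764 + 0.0004 + 0.0004 = 0.2658
O = 0.1240 / √(0.2038 × 0.2658) = 0.1240 / 0.23274 = 0.5328
O = 0.5328 < 0.8 → No.

No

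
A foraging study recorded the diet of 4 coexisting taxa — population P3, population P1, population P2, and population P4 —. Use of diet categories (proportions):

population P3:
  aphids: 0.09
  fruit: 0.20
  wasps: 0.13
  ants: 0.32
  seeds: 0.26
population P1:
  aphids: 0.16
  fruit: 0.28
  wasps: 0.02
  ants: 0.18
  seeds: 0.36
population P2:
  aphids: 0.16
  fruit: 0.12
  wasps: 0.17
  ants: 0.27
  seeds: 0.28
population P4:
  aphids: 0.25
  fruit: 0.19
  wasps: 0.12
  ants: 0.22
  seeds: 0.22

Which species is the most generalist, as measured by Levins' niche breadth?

Σp_P3ᵢ² = 0.09² + 0.20² + 0.13² + 0.32² + 0.26² = 0.0081 + 0.0400 + 0.0169 + 0.1024 + 0.0676 = 0.2350
B_P3 = 1 / 0.2350 = 4.2553
Σp_P1ᵢ² = 0.16² + 0.28² + 0.02² + 0.18² + 0.36² = 0.0256 + 0.0784 + 0.0004 + 0.0324 + 0.1296 = 0.2664
B_P1 = 1 / 0.2664 = 3.7538
Σp_P2ᵢ² = 0.16² + 0.12² + 0.17² + 0.27² + 0.28² = 0.0256 + 0.0144 + 0.0289 + 0.0729 + 0.0784 = 0.2202
B_P2 = 1 / 0.2202 = 4.5413
Σp_P4ᵢ² = 0.25² + 0.19² + 0.12² + 0.22² + 0.22² = 0.0625 + 0.0361 + 0.0144 + 0.0484 + 0.0484 = 0.2098
B_P4 = 1 / 0.2098 = 4.7664
Highest B → broadest niche (most generalist): population P4 (B = 4.77).

population P4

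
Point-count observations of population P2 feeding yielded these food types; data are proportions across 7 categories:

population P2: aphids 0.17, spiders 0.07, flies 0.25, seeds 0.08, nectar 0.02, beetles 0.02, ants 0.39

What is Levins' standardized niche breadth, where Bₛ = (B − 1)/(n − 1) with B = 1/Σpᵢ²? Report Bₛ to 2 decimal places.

0.49

Σpᵢ² = 0.17² + 0.07² + 0.25² + 0.08² + 0.02² + 0.02² + 0.39² = 0.0289 + 0.0049 + 0.0625 + 0.0064 + 0.0004 + 0.0004 + 0.1521 = 0.2556
B = 1 / 0.2556 = 3.9124
Bₛ = (B − 1)/(n − 1) = (3.9124 − 1)/(7 − 1) = 2.9124/6 = 0.4854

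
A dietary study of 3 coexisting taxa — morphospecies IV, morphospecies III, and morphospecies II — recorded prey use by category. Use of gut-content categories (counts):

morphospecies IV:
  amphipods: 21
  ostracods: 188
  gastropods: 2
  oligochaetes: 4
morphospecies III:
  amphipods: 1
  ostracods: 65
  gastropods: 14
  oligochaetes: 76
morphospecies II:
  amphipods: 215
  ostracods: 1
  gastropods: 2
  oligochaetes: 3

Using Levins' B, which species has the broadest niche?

morphospecies III

Proportions for morphospecies IV (n=215): 21/215=0.0977, 188/215=0.8744, 2/215=0.0093, 4/215=0.0186
Proportions for morphospecies III (n=156): 1/156=0.0064, 65/156=0.4167, 14/156=0.0897, 76/156=0.4872
Proportions for morphospecies II (n=221): 215/221=0.9729, 1/221=0.0045, 2/221=0.0090, 3/221=0.0136
Σp_IVᵢ² = 0.0977² + 0.8744² + 0.0093² + 0.0186² = 0.009545 + 0.764575 + 0.000086 + 0.000346 = 0.774552
B_IV = 1 / 0.774552 = 1.2911
Σp_IIIᵢ² = 0.0064² + 0.4167² + 0.0897² + 0.4872² = 0.000041 + 0.173639 + 0.008046 + 0.237364 = 0.419090
B_III = 1 / 0.419090 = 2.3861
Σp_IIᵢ² = 0.9729² + 0.0045² + 0.0090² + 0.0136² = 0.946534 + 0.000020 + 0.000081 + 0.000185 = 0.946820
B_II = 1 / 0.946820 = 1.0562
Highest B → broadest niche (most generalist): morphospecies III (B = 2.39).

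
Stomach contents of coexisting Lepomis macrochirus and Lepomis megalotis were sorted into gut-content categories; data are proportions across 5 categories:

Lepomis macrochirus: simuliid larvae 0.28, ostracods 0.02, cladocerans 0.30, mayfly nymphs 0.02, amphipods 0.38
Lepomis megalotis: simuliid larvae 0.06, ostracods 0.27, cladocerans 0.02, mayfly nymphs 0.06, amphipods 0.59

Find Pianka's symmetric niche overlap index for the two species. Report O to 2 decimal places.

Σ p₁ᵢp₂ᵢ = 0.0168 + 0.0054 + 0.0060 + 0.0012 + 0.2242 = 0.2536
Σp_1ᵢ² = 0.28² + 0.02² + 0.30² + 0.02² + 0.38² = 0.0784 + 0.0004 + 0.0900 + 0.0004 + 0.1444 = 0.3136
Σp_2ᵢ² = 0.06² + 0.27² + 0.02² + 0.06² + 0.59² = 0.0036 + 0.0729 + 0.0004 + 0.0036 + 0.3481 = 0.4286
O = 0.2536 / √(0.3136 × 0.4286) = 0.2536 / 0.36662 = 0.6917

0.69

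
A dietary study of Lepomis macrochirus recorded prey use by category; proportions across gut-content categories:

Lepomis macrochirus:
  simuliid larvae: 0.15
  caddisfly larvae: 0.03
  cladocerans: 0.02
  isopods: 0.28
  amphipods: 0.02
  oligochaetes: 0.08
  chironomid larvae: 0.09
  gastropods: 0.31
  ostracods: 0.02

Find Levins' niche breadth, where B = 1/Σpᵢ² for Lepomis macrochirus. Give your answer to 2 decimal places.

Σpᵢ² = 0.15² + 0.03² + 0.02² + 0.28² + 0.02² + 0.08² + 0.09² + 0.31² + 0.02² = 0.0225 + 0.0009 + 0.0004 + 0.0784 + 0.0004 + 0.0064 + 0.0081 + 0.0961 + 0.0004 = 0.2136
B = 1 / 0.2136 = 4.6816

4.68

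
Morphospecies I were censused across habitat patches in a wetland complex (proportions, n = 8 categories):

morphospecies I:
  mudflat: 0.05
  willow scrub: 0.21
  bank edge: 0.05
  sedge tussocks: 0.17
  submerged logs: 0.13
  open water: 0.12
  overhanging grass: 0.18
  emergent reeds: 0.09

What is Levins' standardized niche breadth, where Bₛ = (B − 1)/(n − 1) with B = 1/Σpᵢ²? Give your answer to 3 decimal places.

Σpᵢ² = 0.05² + 0.21² + 0.05² + 0.17² + 0.13² + 0.12² + 0.18² + 0.09² = 0.0025 + 0.0441 + 0.0025 + 0.0289 + 0.0169 + 0.0144 + 0.0324 + 0.0081 = 0.1498
B = 1 / 0.1498 = 6.67557
Bₛ = (B − 1)/(n − 1) = (6.67557 − 1)/(8 − 1) = 5.67557/7 = 0.81080

0.811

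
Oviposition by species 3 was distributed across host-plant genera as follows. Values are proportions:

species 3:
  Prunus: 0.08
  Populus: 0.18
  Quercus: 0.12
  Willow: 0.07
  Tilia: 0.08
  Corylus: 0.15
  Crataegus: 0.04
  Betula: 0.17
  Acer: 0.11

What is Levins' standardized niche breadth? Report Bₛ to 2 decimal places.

0.84

Σpᵢ² = 0.08² + 0.18² + 0.12² + 0.07² + 0.08² + 0.15² + 0.04² + 0.17² + 0.11² = 0.0064 + 0.0324 + 0.0144 + 0.0049 + 0.0064 + 0.0225 + 0.0016 + 0.0289 + 0.0121 = 0.1296
B = 1 / 0.1296 = 7.7160
Bₛ = (B − 1)/(n − 1) = (7.7160 − 1)/(9 − 1) = 6.7160/8 = 0.8395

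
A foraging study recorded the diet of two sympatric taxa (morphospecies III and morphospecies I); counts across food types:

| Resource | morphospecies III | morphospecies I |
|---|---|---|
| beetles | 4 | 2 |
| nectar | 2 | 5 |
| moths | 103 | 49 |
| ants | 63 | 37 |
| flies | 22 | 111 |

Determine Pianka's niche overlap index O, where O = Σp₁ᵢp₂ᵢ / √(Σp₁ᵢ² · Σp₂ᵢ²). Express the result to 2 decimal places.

0.63

Proportions for morphospecies III (n=194): 4/194=0.0206, 2/194=0.0103, 103/194=0.5309, 63/194=0.3247, 22/194=0.1134
Proportions for morphospecies I (n=204): 2/204=0.0098, 5/204=0.0245, 49/204=0.2402, 37/204=0.1814, 111/204=0.5441
Σ p₁ᵢp₂ᵢ = 0.000202 + 0.000252 + 0.127522 + 0.058901 + 0.061701 = 0.248578
Σp_1ᵢ² = 0.0206² + 0.0103² + 0.5309² + 0.3247² + 0.1134² = 0.000424 + 0.000106 + 0.281855 + 0.105430 + 0.012860 = 0.400675
Σp_2ᵢ² = 0.0098² + 0.0245² + 0.2402² + 0.1814² + 0.5441² = 0.000096 + 0.000600 + 0.057696 + 0.032906 + 0.296045 = 0.387343
O = 0.248578 / √(0.400675 × 0.387343) = 0.248578 / 0.3939526 = 0.6310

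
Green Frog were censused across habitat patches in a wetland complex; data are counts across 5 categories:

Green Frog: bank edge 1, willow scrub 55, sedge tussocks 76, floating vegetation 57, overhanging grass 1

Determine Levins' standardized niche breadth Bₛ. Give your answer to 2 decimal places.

0.50

Proportions for Green Frog (n=190): 1/190=0.0053, 55/190=0.2895, 76/190=0.4000, 57/190=0.3000, 1/190=0.0053
Σpᵢ² = 0.0053² + 0.2895² + 0.4000² + 0.3000² + 0.0053² = 0.000028 + 0.083810 + 0.160000 + 0.090000 + 0.000028 = 0.333866
B = 1 / 0.333866 = 2.9952
Bₛ = (B − 1)/(n − 1) = (2.9952 − 1)/(5 − 1) = 1.9952/4 = 0.4988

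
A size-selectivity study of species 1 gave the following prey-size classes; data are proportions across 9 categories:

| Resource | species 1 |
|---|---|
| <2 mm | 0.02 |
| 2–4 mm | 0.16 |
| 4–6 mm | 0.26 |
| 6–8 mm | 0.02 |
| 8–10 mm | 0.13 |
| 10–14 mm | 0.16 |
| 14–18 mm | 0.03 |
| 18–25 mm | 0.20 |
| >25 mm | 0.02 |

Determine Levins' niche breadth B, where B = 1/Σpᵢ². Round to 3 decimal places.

Σpᵢ² = 0.02² + 0.16² + 0.26² + 0.02² + 0.13² + 0.16² + 0.03² + 0.20² + 0.02² = 0.0004 + 0.0256 + 0.0676 + 0.0004 + 0.0169 + 0.0256 + 0.0009 + 0.0400 + 0.0004 = 0.1778
B = 1 / 0.1778 = 5.62430

5.624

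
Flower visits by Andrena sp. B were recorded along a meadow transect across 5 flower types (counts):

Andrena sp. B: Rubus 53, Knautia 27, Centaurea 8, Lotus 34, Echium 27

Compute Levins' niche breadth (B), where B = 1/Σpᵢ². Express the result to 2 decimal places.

4.05

Proportions for Andrena sp. B (n=149): 53/149=0.3557, 27/149=0.1812, 8/149=0.0537, 34/149=0.2282, 27/149=0.1812
Σpᵢ² = 0.3557² + 0.1812² + 0.0537² + 0.2282² + 0.1812² = 0.126522 + 0.032833 + 0.002884 + 0.052075 + 0.032833 = 0.247147
B = 1 / 0.247147 = 4.0462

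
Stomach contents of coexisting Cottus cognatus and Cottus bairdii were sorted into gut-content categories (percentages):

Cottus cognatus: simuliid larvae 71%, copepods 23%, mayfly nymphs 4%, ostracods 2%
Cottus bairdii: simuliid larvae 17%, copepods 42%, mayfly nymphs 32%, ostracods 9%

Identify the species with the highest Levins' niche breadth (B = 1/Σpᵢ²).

Convert percentages to proportions (divide by 100).
Σp_cognᵢ² = 0.71² + 0.23² + 0.04² + 0.02² = 0.5041 + 0.0529 + 0.0016 + 0.0004 = 0.5590
B_cogn = 1 / 0.5590 = 1.7889
Σp_bairᵢ² = 0.17² + 0.42² + 0.32² + 0.09² = 0.0289 + 0.1764 + 0.1024 + 0.0081 = 0.3158
B_bair = 1 / 0.3158 = 3.1666
Highest B → broadest niche (most generalist): Cottus bairdii (B = 3.17).

Cottus bairdii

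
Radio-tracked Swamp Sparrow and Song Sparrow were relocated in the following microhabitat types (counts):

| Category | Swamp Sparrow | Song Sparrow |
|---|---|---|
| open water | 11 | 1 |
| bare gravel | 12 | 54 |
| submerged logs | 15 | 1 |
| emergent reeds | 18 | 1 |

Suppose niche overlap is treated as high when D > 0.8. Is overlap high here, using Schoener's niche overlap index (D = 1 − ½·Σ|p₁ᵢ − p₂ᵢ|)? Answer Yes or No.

No

Proportions for Swamp Sparrow (n=56): 11/56=0.1964, 12/56=0.2143, 15/56=0.2679, 18/56=0.3214
Proportions for Song Sparrow (n=57): 1/57=0.0175, 54/57=0.9474, 1/57=0.0175, 1/57=0.0175
Σ|p₁ᵢ − p₂ᵢ| = 0.1789 + 0.7331 + 0.2504 + 0.3039 = 1.4663
D = 1 − ½ × 1.4663 = 1 − 0.73315 = 0.26685
D = 0.26685 < 0.8 → No.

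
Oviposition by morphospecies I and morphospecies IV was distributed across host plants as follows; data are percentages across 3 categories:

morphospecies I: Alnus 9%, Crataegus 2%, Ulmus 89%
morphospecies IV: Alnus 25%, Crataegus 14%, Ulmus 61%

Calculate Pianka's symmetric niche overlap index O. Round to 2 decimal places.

Convert percentages to proportions (divide by 100).
Σ p₁ᵢp₂ᵢ = 0.0225 + 0.0028 + 0.5429 = 0.5682
Σp_1ᵢ² = 0.09² + 0.02² + 0.89² = 0.0081 + 0.0004 + 0.7921 = 0.8006
Σp_2ᵢ² = 0.25² + 0.14² + 0.61² = 0.0625 + 0.0196 + 0.3721 = 0.4542
O = 0.5682 / √(0.8006 × 0.4542) = 0.5682 / 0.60302 = 0.9423

0.94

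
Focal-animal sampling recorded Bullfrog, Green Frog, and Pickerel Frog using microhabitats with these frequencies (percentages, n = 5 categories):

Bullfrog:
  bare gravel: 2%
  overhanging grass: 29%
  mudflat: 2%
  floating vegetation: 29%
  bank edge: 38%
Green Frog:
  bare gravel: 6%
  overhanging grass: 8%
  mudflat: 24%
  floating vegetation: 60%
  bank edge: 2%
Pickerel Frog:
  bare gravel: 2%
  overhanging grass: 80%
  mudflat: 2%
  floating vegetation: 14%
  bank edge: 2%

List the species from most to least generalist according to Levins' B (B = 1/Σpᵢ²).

Bullfrog > Green Frog > Pickerel Frog

Convert percentages to proportions (divide by 100).
Σp_Bullᵢ² = 0.02² + 0.29² + 0.02² + 0.29² + 0.38² = 0.0004 + 0.0841 + 0.0004 + 0.0841 + 0.1444 = 0.3134
B_Bull = 1 / 0.3134 = 3.1908
Σp_Greeᵢ² = 0.06² + 0.08² + 0.24² + 0.60² + 0.02² = 0.0036 + 0.0064 + 0.0576 + 0.3600 + 0.0004 = 0.4280
B_Gree = 1 / 0.4280 = 2.3364
Σp_Pickᵢ² = 0.02² + 0.80² + 0.02² + 0.14² + 0.02² = 0.0004 + 0.6400 + 0.0004 + 0.0196 + 0.0004 = 0.6608
B_Pick = 1 / 0.6608 = 1.5133
Ranking by B (broadest → narrowest): Bullfrog (3.19) > Green Frog (2.34) > Pickerel Frog (1.51)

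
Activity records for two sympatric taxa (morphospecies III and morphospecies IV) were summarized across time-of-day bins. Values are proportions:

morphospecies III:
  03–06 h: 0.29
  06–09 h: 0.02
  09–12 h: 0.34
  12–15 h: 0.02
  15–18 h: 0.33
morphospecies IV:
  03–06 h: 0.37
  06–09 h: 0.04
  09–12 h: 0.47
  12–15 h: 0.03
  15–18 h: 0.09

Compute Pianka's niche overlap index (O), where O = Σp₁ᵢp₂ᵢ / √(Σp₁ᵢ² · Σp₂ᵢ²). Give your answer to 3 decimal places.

Σ p₁ᵢp₂ᵢ = 0.1073 + 0.0008 + 0.1598 + 0.0006 + 0.0297 = 0.2982
Σp_1ᵢ² = 0.29² + 0.02² + 0.34² + 0.02² + 0.33² = 0.0841 + 0.0004 + 0.1156 + 0.0004 + 0.1089 = 0.3094
Σp_2ᵢ² = 0.37² + 0.04² + 0.47² + 0.03² + 0.09² = 0.1369 + 0.0016 + 0.2209 + 0.0009 + 0.0081 = 0.3684
O = 0.2982 / √(0.3094 × 0.3684) = 0.2982 / 0.337614 = 0.88326

0.883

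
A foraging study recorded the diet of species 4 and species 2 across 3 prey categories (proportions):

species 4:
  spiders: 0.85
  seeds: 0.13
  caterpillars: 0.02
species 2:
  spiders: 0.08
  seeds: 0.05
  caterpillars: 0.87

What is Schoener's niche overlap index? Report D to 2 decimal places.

Σ|p₁ᵢ − p₂ᵢ| = 0.77 + 0.08 + 0.85 = 1.70
D = 1 − ½ × 1.70 = 1 − 0.850 = 0.1500

0.15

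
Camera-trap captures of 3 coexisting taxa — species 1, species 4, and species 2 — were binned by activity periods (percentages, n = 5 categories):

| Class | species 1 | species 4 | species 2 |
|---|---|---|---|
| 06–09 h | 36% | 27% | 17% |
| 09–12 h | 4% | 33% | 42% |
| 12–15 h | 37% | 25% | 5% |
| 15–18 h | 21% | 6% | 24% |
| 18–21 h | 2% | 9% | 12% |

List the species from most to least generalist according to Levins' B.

Convert percentages to proportions (divide by 100).
Σp_1ᵢ² = 0.36² + 0.04² + 0.37² + 0.21² + 0.02² = 0.1296 + 0.0016 + 0.1369 + 0.0441 + 0.0004 = 0.3126
B_1 = 1 / 0.3126 = 3.1990
Σp_4ᵢ² = 0.27² + 0.33² + 0.25² + 0.06² + 0.09² = 0.0729 + 0.1089 + 0.0625 + 0.0036 + 0.0081 = 0.2560
B_4 = 1 / 0.2560 = 3.9063
Σp_2ᵢ² = 0.17² + 0.42² + 0.05² + 0.24² + 0.12² = 0.0289 + 0.1764 + 0.0025 + 0.0576 + 0.0144 = 0.2798
B_2 = 1 / 0.2798 = 3.5740
Ranking by B (broadest → narrowest): species 4 (3.91) > species 2 (3.57) > species 1 (3.20)

species 4 > species 2 > species 1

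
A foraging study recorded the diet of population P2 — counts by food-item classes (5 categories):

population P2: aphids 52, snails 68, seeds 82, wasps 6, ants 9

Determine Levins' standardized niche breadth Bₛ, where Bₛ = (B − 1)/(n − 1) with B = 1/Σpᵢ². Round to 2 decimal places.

Proportions for population P2 (n=217): 52/217=0.2396, 68/217=0.3134, 82/217=0.3779, 6/217=0.0276, 9/217=0.0415
Σpᵢ² = 0.2396² + 0.3134² + 0.3779² + 0.0276² + 0.0415² = 0.057408 + 0.098220 + 0.142808 + 0.000762 + 0.001722 = 0.300920
B = 1 / 0.300920 = 3.3231
Bₛ = (B − 1)/(n − 1) = (3.3231 − 1)/(5 − 1) = 2.3231/4 = 0.5808

0.58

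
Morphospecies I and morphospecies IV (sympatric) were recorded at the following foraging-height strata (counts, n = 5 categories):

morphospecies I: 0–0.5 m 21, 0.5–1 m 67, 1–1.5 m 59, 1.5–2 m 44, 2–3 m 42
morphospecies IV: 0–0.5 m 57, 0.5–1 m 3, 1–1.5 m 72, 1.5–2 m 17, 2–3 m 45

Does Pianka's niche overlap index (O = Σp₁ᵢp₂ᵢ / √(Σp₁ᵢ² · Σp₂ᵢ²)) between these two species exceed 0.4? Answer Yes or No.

Proportions for morphospecies I (n=233): 21/233=0.0901, 67/233=0.2876, 59/233=0.2532, 44/233=0.1888, 42/233=0.1803
Proportions for morphospecies IV (n=194): 57/194=0.2938, 3/194=0.0155, 72/194=0.3711, 17/194=0.0876, 45/194=0.2320
Σ p₁ᵢp₂ᵢ = 0.026471 + 0.004458 + 0.093963 + 0.016539 + 0.041830 = 0.183261
Σp_1ᵢ² = 0.0901² + 0.2876² + 0.2532² + 0.1888² + 0.1803² = 0.008118 + 0.082714 + 0.064110 + 0.035645 + 0.032508 = 0.223095
Σp_2ᵢ² = 0.2938² + 0.0155² + 0.3711² + 0.0876² + 0.2320² = 0.086318 + 0.000240 + 0.137715 + 0.007674 + 0.053824 = 0.285771
O = 0.183261 / √(0.223095 × 0.285771) = 0.183261 / 0.2524957 = 0.7258
O = 0.7258 > 0.4 → Yes.

Yes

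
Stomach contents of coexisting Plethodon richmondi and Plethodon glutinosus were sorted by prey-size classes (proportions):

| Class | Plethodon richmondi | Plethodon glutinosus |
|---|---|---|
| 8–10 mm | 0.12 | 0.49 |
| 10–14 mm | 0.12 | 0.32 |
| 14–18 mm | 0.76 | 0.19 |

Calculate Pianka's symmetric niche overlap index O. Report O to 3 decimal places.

0.504

Σ p₁ᵢp₂ᵢ = 0.0588 + 0.0384 + 0.1444 = 0.2416
Σp_1ᵢ² = 0.12² + 0.12² + 0.76² = 0.0144 + 0.0144 + 0.5776 = 0.6064
Σp_2ᵢ² = 0.49² + 0.32² + 0.19² = 0.2401 + 0.1024 + 0.0361 = 0.3786
O = 0.2416 / √(0.6064 × 0.3786) = 0.2416 / 0.479148 = 0.50423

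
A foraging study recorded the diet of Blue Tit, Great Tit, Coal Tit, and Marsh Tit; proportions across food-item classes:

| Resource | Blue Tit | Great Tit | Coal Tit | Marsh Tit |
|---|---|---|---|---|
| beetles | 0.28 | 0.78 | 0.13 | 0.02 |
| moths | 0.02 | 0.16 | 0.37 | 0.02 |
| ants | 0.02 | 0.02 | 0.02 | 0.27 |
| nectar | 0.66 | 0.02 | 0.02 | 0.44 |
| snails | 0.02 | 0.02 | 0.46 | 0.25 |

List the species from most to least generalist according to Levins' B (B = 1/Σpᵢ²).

Marsh Tit > Coal Tit > Blue Tit > Great Tit

Σp_Blueᵢ² = 0.28² + 0.02² + 0.02² + 0.66² + 0.02² = 0.0784 + 0.0004 + 0.0004 + 0.4356 + 0.0004 = 0.5152
B_Blue = 1 / 0.5152 = 1.9410
Σp_Greaᵢ² = 0.78² + 0.16² + 0.02² + 0.02² + 0.02² = 0.6084 + 0.0256 + 0.0004 + 0.0004 + 0.0004 = 0.6352
B_Grea = 1 / 0.6352 = 1.5743
Σp_Coalᵢ² = 0.13² + 0.37² + 0.02² + 0.02² + 0.46² = 0.0169 + 0.1369 + 0.0004 + 0.0004 + 0.2116 = 0.3662
B_Coal = 1 / 0.3662 = 2.7307
Σp_Marsᵢ² = 0.02² + 0.02² + 0.27² + 0.44² + 0.25² = 0.0004 + 0.0004 + 0.0729 + 0.1936 + 0.0625 = 0.3298
B_Mars = 1 / 0.3298 = 3.0321
Ranking by B (broadest → narrowest): Marsh Tit (3.03) > Coal Tit (2.73) > Blue Tit (1.94) > Great Tit (1.57)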